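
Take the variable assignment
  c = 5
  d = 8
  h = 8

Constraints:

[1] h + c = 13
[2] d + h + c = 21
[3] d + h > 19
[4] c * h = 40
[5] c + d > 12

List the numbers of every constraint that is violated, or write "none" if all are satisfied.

No — constraint 3 is not satisfied.

[1] h + c = 8 + 5 = 13  yes
[2] d + h + c = 8 + 8 + 5 = 21  yes
[3] d + h = 8 + 8 = 16; 16 ≤ 19, bound 19 not met  no
[4] c * h = 5 * 8 = 40  yes
[5] c + d = 5 + 8 = 13; 13 > 12  yes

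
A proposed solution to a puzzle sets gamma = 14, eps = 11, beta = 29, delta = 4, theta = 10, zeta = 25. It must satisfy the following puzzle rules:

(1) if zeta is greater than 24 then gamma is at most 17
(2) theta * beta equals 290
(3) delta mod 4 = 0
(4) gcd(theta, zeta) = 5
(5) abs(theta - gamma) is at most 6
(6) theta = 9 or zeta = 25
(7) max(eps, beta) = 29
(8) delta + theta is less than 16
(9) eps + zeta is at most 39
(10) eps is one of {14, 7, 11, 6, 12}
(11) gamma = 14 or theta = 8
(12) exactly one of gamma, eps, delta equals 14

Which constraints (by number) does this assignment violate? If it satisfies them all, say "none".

(1) zeta = 25 > 24, so we need gamma ≤ 17; gamma = 14 ≤ 17  true
(2) theta * beta = 10 * 29 = 290  true
(3) 4 mod 4 = 0  true
(4) gcd(10, 25) = 5  true
(5) abs(10 - 14) = 4; 4 ≤ 6  true
(6) theta = 10 ≠ 9, but zeta = 25 = 25 (second disjunct)  true
(7) max(11, 29) = 29  true
(8) delta + theta = 4 + 10 = 14; 14 < 16  true
(9) eps + zeta = 11 + 25 = 36; 36 ≤ 39  true
(10) eps = 11 is in {14, 7, 11, 6, 12}  true
(11) gamma = 14 = 14 (first disjunct)  true
(12) gamma=14, eps=11, delta=4; 1 of them equals 14  true

The assignment satisfies every constraint.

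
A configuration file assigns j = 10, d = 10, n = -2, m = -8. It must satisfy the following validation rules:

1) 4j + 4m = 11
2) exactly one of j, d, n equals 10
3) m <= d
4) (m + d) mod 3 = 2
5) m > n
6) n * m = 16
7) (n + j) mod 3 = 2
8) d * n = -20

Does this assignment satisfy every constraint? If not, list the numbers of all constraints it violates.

No — constraints 1, 2, and 5 are not satisfied.

1) 4j + 4m = 4(10) + 4(-8) = 8, not 11 — does not hold.
2) j=10, d=10, n=-2; 2 of them equal 10, not exactly one — does not hold.
3) m = -8, d = 10; -8 ≤ 10 — holds.
4) m + d = 2; 2 mod 3 = 2 — holds.
5) m = -8, n = -2; -8 ≤ -2 (want >) — does not hold.
6) n * m = -2 * (-8) = 16 — holds.
7) n + j = 8; 8 mod 3 = 2 — holds.
8) d * n = 10 * (-2) = -20 — holds.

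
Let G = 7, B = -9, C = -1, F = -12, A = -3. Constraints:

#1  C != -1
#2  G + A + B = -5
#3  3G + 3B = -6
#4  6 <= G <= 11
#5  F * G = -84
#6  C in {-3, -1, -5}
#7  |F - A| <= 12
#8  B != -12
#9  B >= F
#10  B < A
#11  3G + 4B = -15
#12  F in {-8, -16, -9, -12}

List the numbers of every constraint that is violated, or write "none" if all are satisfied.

#1 C = -1, but -1 is required to differ  fails
#2 G + A + B = 7 + (-3) + (-9) = -5  holds
#3 3G + 3B = 3(7) + 3(-9) = -6  holds
#4 G = 7 lies in [6, 11]  holds
#5 F * G = -12 * 7 = -84  holds
#6 C = -1 is in {-3, -1, -5}  holds
#7 |-12 - (-3)| = 9; 9 ≤ 12  holds
#8 B = -9, and -9 ≠ -12  holds
#9 B = -9, F = -12; -9 ≥ -12  holds
#10 B = -9, A = -3; -9 < -3  holds
#11 3G + 4B = 3(7) + 4(-9) = -15  holds
#12 F = -12 is in {-8, -16, -9, -12}  holds

The assignment fails constraint 1.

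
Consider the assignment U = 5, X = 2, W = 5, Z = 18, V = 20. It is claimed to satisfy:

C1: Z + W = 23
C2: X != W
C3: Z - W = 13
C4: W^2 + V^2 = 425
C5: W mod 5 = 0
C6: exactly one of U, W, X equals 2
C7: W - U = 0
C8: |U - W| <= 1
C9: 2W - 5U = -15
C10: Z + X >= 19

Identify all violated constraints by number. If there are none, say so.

C1: Z + W = 18 + 5 = 23  ✓
C2: X = 2, W = 5; distinct  ✓
C3: Z - W = 18 - 5 = 13  ✓
C4: W^2 + V^2 = 5^2 + 20^2 = 25 + 400 = 425  ✓
C5: 5 mod 5 = 0  ✓
C6: U=5, W=5, X=2; 1 of them equals 2  ✓
C7: W - U = 5 - 5 = 0  ✓
C8: |5 - 5| = 0; 0 ≤ 1  ✓
C9: 2W - 5U = 2(5) - 5(5) = -15  ✓
C10: Z + X = 18 + 2 = 20; 20 ≥ 19  ✓

None — every constraint holds.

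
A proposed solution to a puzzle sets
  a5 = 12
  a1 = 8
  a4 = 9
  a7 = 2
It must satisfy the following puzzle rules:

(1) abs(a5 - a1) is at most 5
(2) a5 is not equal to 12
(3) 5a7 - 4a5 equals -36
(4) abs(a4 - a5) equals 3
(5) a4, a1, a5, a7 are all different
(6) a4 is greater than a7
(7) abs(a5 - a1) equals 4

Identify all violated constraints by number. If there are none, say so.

Constraints 2 and 3 are violated.

(1) abs(12 - 8) = 4; 4 ≤ 5  yes
(2) a5 = 12, but 12 is required to differ  no
(3) 5a7 - 4a5 = 5(2) - 4(12) = -38, not -36  no
(4) abs(9 - 12) = 3  yes
(5) values 9, 8, 12, 2 are pairwise distinct  yes
(6) a4 = 9, a7 = 2; 9 > 2  yes
(7) abs(12 - 8) = 4  yes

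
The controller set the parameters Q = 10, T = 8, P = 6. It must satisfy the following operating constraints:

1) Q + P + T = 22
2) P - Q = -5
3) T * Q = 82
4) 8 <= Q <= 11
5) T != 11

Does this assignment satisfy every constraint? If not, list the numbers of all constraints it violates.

1) Q + P + T = 10 + 6 + 8 = 24, not 22 — does not hold.
2) P - Q = 6 - 10 = -4, not -5 — does not hold.
3) T * Q = 8 * 10 = 80, not 82 — does not hold.
4) Q = 10 lies in [8, 11] — holds.
5) T = 8, and 8 ≠ 11 — holds.

Constraints 1, 2, and 3 do not hold.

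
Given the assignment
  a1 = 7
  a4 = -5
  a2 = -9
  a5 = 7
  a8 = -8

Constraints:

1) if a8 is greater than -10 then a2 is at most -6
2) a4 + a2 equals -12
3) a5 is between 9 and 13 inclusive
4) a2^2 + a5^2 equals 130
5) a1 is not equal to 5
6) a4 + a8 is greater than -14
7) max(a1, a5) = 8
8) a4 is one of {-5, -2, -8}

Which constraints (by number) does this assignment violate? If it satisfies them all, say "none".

The assignment fails constraints 2, 3, 7.

1) a8 = -8 > -10, so we need a2 ≤ -6; a2 = -9 ≤ -6 — holds.
2) a4 + a2 = -5 + (-9) = -14, not -12 — fails.
3) a5 = 7 is outside [9, 13] — fails.
4) a2^2 + a5^2 = (-9)^2 + 7^2 = 81 + 49 = 130 — holds.
5) a1 = 7, and 7 ≠ 5 — holds.
6) a4 + a8 = -5 + (-8) = -13; -13 > -14 — holds.
7) max(7, 7) = 7, not 8 — fails.
8) a4 = -5 is in {-5, -2, -8} — holds.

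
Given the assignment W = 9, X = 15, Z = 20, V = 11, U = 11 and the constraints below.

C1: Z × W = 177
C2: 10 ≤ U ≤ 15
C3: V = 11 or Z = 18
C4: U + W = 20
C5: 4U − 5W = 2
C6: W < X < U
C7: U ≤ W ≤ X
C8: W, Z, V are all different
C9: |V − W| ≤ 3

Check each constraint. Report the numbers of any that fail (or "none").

Violated: 1, 5, 6, 7.

C1: Z × W = 20 × 9 = 180, not 177 — does not hold.
C2: U = 11 lies in [10, 15] — holds.
C3: V = 11 = 11 (first disjunct) — holds.
C4: U + W = 11 + 9 = 20 — holds.
C5: 4U − 5W = 4(11) − 5(9) = -1, not 2 — does not hold.
C6: values 9, 15, 11; X = 15 is not < U = 11 — does not hold.
C7: values 11, 9, 15; U = 11 is not ≤ W = 9 — does not hold.
C8: values 9, 20, 11 are pairwise distinct — holds.
C9: |11 − 9| = 2; 2 ≤ 3 — holds.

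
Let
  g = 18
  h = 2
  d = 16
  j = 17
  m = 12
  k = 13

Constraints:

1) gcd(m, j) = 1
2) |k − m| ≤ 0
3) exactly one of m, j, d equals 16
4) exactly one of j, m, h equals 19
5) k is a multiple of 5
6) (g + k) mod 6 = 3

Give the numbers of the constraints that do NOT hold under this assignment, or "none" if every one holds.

The assignment fails constraints 2, 4, 5, and 6.

1) gcd(12, 17) = 1  ✔
2) |13 − 12| = 1; 1 > 0, exceeds bound 0  ✘
3) m=12, j=17, d=16; 1 of them equals 16  ✔
4) j=17, m=12, h=2; 0 of them equal 19, not exactly one  ✘
5) 13 = 5×2 + 3, so 5 does not divide 13  ✘
6) g + k = 31; 31 mod 6 = 1, not 3  ✘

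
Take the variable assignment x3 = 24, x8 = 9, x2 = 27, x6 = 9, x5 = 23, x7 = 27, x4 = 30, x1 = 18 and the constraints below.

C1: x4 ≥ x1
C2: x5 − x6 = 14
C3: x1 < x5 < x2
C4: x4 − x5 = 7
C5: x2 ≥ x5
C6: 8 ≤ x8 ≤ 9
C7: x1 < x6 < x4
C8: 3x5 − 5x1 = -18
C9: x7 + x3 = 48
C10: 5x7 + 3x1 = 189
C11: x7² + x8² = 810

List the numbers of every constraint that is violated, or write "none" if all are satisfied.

The assignment fails constraints 7, 8, and 9.

C1: x4 = 30, x1 = 18; 30 ≥ 18 — OK.
C2: x5 − x6 = 23 − 9 = 14 — OK.
C3: values 18 < 23 < 27 — OK.
C4: x4 − x5 = 30 − 23 = 7 — OK.
C5: x2 = 27, x5 = 23; 27 ≥ 23 — OK.
C6: x8 = 9 lies in [8, 9] — OK.
C7: values 18, 9, 30; x1 = 18 is not < x6 = 9 — violated.
C8: 3x5 − 5x1 = 3(23) − 5(18) = -21, not -18 — violated.
C9: x7 + x3 = 27 + 24 = 51, not 48 — violated.
C10: 5x7 + 3x1 = 5(27) + 3(18) = 189 — OK.
C11: x7² + x8² = 27² + 9² = 729 + 81 = 810 — OK.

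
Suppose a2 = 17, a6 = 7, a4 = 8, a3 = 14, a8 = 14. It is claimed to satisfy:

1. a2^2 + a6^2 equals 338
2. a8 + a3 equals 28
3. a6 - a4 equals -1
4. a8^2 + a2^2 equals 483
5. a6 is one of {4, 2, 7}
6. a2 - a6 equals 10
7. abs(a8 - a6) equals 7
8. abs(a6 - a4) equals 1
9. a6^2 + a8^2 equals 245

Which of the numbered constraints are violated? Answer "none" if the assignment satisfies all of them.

1. a2^2 + a6^2 = 17^2 + 7^2 = 289 + 49 = 338  holds
2. a8 + a3 = 14 + 14 = 28  holds
3. a6 - a4 = 7 - 8 = -1  holds
4. a8^2 + a2^2 = 14^2 + 17^2 = 196 + 289 = 485, not 483  fails
5. a6 = 7 is in {4, 2, 7}  holds
6. a2 - a6 = 17 - 7 = 10  holds
7. abs(14 - 7) = 7  holds
8. abs(7 - 8) = 1  holds
9. a6^2 + a8^2 = 7^2 + 14^2 = 49 + 196 = 245  holds

The assignment fails constraint 4.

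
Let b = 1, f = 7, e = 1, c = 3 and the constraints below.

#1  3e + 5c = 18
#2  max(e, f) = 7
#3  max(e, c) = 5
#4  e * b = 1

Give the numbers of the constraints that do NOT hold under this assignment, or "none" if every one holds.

Violated: 3.

#1 3e + 5c = 3(1) + 5(3) = 18 — OK.
#2 max(1, 7) = 7 — OK.
#3 max(1, 3) = 3, not 5 — violated.
#4 e * b = 1 * 1 = 1 — OK.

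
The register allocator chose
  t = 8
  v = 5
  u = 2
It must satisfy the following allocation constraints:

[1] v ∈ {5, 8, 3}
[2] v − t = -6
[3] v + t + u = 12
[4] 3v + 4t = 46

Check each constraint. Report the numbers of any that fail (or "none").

[1] v = 5 is in {5, 8, 3} — holds.
[2] v − t = 5 − 8 = -3, not -6 — does not hold.
[3] v + t + u = 5 + 8 + 2 = 15, not 12 — does not hold.
[4] 3v + 4t = 3(5) + 4(8) = 47, not 46 — does not hold.

The assignment fails constraints 2, 3, 4.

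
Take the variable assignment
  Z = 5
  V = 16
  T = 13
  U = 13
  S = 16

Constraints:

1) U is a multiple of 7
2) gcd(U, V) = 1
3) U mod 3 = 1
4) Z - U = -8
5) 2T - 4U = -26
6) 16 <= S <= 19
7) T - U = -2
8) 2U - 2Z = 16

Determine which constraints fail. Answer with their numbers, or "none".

1) 13 = 7*1 + 6, so 7 does not divide 13 — violated.
2) gcd(13, 16) = 1 — satisfied.
3) 13 mod 3 = 1 — satisfied.
4) Z - U = 5 - 13 = -8 — satisfied.
5) 2T - 4U = 2(13) - 4(13) = -26 — satisfied.
6) S = 16 lies in [16, 19] — satisfied.
7) T - U = 13 - 13 = 0, not -2 — violated.
8) 2U - 2Z = 2(13) - 2(5) = 16 — satisfied.

Constraints 1 and 7 do not hold.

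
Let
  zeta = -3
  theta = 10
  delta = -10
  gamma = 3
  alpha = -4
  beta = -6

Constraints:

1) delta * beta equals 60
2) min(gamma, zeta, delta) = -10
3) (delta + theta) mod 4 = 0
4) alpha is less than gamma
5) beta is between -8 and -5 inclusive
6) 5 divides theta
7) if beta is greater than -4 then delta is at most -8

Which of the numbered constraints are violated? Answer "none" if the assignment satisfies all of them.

None — every constraint holds.

1) delta * beta = -10 * (-6) = 60 — holds.
2) min(3, -3, -10) = -10 — holds.
3) delta + theta = 0; 0 mod 4 = 0 — holds.
4) alpha = -4, gamma = 3; -4 < 3 — holds.
5) beta = -6 lies in [-8, -5] — holds.
6) 10 / 5 = 2, so 5 divides 10 — holds.
7) beta = -6, not > -4; antecedent false, conditional vacuously true — holds.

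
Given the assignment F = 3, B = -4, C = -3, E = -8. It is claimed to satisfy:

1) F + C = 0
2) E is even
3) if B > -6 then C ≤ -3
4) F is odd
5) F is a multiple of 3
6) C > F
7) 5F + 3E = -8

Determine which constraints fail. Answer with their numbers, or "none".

No — constraints 6 and 7 are not satisfied.

1) F + C = 3 + (-3) = 0  holds
2) E = -8 is even  holds
3) B = -4 > -6, so we need C ≤ -3; C = -3 ≤ -3  holds
4) F = 3 is odd  holds
5) 3 / 3 = 1, so 3 divides 3  holds
6) C = -3, F = 3; -3 ≤ 3 (want >)  fails
7) 5F + 3E = 5(3) + 3(-8) = -9, not -8  fails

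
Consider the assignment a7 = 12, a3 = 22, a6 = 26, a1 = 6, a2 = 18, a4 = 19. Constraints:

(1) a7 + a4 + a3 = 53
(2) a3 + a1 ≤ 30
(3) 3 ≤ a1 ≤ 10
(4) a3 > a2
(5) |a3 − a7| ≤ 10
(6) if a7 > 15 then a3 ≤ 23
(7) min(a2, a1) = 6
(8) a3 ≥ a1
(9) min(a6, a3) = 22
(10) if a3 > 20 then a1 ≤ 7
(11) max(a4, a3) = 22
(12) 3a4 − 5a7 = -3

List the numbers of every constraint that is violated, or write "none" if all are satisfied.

(1) a7 + a4 + a3 = 12 + 19 + 22 = 53 — OK.
(2) a3 + a1 = 22 + 6 = 28; 28 ≤ 30 — OK.
(3) a1 = 6 lies in [3, 10] — OK.
(4) a3 = 22, a2 = 18; 22 > 18 — OK.
(5) |22 − 12| = 10; 10 ≤ 10 — OK.
(6) a7 = 12, not > 15; antecedent false, conditional vacuously true — OK.
(7) min(18, 6) = 6 — OK.
(8) a3 = 22, a1 = 6; 22 ≥ 6 — OK.
(9) min(26, 22) = 22 — OK.
(10) a3 = 22 > 20, so we need a1 ≤ 7; a1 = 6 ≤ 7 — OK.
(11) max(19, 22) = 22 — OK.
(12) 3a4 − 5a7 = 3(19) − 5(12) = -3 — OK.

The assignment satisfies every constraint.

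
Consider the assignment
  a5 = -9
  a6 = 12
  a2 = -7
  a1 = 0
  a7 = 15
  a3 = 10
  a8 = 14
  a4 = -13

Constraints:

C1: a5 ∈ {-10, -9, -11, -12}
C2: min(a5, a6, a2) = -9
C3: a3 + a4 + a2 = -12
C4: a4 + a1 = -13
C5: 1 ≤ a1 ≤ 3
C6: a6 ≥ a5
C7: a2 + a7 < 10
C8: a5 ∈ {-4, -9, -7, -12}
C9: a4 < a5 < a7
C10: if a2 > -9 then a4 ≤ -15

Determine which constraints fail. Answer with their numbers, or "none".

The assignment fails constraints 3, 5, and 10.

C1: a5 = -9 is in {-10, -9, -11, -12}  yes
C2: min(-9, 12, -7) = -9  yes
C3: a3 + a4 + a2 = 10 + (-13) + (-7) = -10, not -12  no
C4: a4 + a1 = -13 + 0 = -13  yes
C5: a1 = 0 is outside [1, 3]  no
C6: a6 = 12, a5 = -9; 12 ≥ -9  yes
C7: a2 + a7 = -7 + 15 = 8; 8 < 10  yes
C8: a5 = -9 is in {-4, -9, -7, -12}  yes
C9: values -13 < -9 < 15  yes
C10: a2 = -7 > -9, so we need a4 ≤ -15; but a4 = -13 > -15  no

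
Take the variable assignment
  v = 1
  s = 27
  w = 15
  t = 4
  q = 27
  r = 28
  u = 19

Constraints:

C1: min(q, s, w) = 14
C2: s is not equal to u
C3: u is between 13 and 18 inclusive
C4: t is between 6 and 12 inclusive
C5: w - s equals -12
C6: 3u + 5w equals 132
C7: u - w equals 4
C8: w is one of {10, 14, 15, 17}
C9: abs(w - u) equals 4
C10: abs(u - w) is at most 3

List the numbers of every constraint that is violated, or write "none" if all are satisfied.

Constraints 1, 3, 4, 10 are violated.

C1: min(27, 27, 15) = 15, not 14  FAIL
C2: s = 27, u = 19; distinct  OK
C3: u = 19 is outside [13, 18]  FAIL
C4: t = 4 is outside [6, 12]  FAIL
C5: w - s = 15 - 27 = -12  OK
C6: 3u + 5w = 3(19) + 5(15) = 132  OK
C7: u - w = 19 - 15 = 4  OK
C8: w = 15 is in {10, 14, 15, 17}  OK
C9: abs(15 - 19) = 4  OK
C10: abs(19 - 15) = 4; 4 > 3, exceeds bound 3  FAIL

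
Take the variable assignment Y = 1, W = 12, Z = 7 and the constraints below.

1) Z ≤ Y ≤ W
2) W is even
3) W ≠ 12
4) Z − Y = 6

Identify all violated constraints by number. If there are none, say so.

The assignment fails constraints 1 and 3.

1) values 7, 1, 12; Z = 7 is not ≤ Y = 1  fails
2) W = 12 is even  holds
3) W = 12, but 12 is required to differ  fails
4) Z − Y = 7 − 1 = 6  holds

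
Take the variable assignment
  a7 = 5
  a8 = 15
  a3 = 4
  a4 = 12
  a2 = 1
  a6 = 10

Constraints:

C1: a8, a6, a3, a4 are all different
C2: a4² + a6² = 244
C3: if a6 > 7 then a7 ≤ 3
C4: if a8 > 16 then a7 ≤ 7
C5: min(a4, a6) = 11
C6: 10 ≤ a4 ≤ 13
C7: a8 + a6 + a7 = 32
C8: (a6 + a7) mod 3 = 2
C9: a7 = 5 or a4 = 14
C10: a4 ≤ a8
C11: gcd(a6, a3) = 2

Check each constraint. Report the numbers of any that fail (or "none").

C1: values 15, 10, 4, 12 are pairwise distinct  OK
C2: a4² + a6² = 12² + 10² = 144 + 100 = 244  OK
C3: a6 = 10 > 7, so we need a7 ≤ 3; but a7 = 5 > 3  FAIL
C4: a8 = 15, not > 16; antecedent false, conditional vacuously true  OK
C5: min(12, 10) = 10, not 11  FAIL
C6: a4 = 12 lies in [10, 13]  OK
C7: a8 + a6 + a7 = 15 + 10 + 5 = 30, not 32  FAIL
C8: a6 + a7 = 15; 15 mod 3 = 0, not 2  FAIL
C9: a7 = 5 = 5 (first disjunct)  OK
C10: a4 = 12, a8 = 15; 12 ≤ 15  OK
C11: gcd(10, 4) = 2  OK

Constraints 3, 5, 7, 8 do not hold.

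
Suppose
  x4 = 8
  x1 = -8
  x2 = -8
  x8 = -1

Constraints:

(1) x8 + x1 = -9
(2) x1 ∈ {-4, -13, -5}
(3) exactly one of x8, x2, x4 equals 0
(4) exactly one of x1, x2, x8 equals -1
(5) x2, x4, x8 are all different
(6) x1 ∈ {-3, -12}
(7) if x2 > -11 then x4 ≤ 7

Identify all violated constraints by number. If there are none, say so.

(1) x8 + x1 = -1 + (-8) = -9  holds
(2) x1 = -8 is not in {-4, -13, -5}  fails
(3) x8=-1, x2=-8, x4=8; 0 of them equal 0, not exactly one  fails
(4) x1=-8, x2=-8, x8=-1; 1 of them equals -1  holds
(5) values -8, 8, -1 are pairwise distinct  holds
(6) x1 = -8 is not in {-3, -12}  fails
(7) x2 = -8 > -11, so we need x4 ≤ 7; but x4 = 8 > 7  fails

Violated: 2, 3, 6, 7.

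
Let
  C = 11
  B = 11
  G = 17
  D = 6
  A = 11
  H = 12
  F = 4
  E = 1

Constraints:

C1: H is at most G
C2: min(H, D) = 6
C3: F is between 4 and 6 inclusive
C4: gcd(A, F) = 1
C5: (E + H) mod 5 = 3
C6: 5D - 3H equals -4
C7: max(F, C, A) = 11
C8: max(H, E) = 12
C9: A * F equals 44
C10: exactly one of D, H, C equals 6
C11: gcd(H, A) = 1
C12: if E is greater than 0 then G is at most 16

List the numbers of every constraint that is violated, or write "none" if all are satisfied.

C1: H = 12, G = 17; 12 ≤ 17  ✔
C2: min(12, 6) = 6  ✔
C3: F = 4 lies in [4, 6]  ✔
C4: gcd(11, 4) = 1  ✔
C5: E + H = 13; 13 mod 5 = 3  ✔
C6: 5D - 3H = 5(6) - 3(12) = -6, not -4  ✘
C7: max(4, 11, 11) = 11  ✔
C8: max(12, 1) = 12  ✔
C9: A * F = 11 * 4 = 44  ✔
C10: D=6, H=12, C=11; 1 of them equals 6  ✔
C11: gcd(12, 11) = 1  ✔
C12: E = 1 > 0, so we need G ≤ 16; but G = 17 > 16  ✘

Constraints 6, 12 do not hold.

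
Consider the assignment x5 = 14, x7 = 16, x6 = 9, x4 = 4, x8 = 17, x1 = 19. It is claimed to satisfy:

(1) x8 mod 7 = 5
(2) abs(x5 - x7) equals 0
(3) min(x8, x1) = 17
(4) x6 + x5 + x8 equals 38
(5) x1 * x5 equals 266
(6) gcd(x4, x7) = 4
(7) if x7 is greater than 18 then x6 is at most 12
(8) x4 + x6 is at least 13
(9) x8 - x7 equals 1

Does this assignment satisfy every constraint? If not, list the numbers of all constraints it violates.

The assignment fails constraints 1, 2, and 4.

(1) 17 mod 7 = 3, not 5  ✘
(2) abs(14 - 16) = 2, not 0  ✘
(3) min(17, 19) = 17  ✔
(4) x6 + x5 + x8 = 9 + 14 + 17 = 40, not 38  ✘
(5) x1 * x5 = 19 * 14 = 266  ✔
(6) gcd(4, 16) = 4  ✔
(7) x7 = 16, not > 18; antecedent false, conditional vacuously true  ✔
(8) x4 + x6 = 4 + 9 = 13; 13 ≥ 13  ✔
(9) x8 - x7 = 17 - 16 = 1  ✔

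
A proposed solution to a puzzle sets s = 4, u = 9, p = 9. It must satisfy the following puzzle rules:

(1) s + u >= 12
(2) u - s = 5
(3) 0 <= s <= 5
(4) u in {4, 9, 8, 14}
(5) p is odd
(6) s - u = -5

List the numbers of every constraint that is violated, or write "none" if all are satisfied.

(1) s + u = 4 + 9 = 13; 13 ≥ 12 — OK.
(2) u - s = 9 - 4 = 5 — OK.
(3) s = 4 lies in [0, 5] — OK.
(4) u = 9 is in {4, 9, 8, 14} — OK.
(5) p = 9 is odd — OK.
(6) s - u = 4 - 9 = -5 — OK.

No violations.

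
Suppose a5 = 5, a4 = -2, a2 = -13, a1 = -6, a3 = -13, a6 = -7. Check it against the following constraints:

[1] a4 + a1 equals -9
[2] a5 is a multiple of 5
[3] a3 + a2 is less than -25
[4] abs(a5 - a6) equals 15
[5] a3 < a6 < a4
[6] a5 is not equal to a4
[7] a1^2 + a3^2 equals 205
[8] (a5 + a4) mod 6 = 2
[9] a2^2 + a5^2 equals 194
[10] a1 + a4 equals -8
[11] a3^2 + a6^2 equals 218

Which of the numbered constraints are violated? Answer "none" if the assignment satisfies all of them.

[1] a4 + a1 = -2 + (-6) = -8, not -9 — violated.
[2] 5 / 5 = 1, so 5 divides 5 — OK.
[3] a3 + a2 = -13 + (-13) = -26; -26 < -25 — OK.
[4] abs(5 - (-7)) = 12, not 15 — violated.
[5] values -13 < -7 < -2 — OK.
[6] a5 = 5, a4 = -2; distinct — OK.
[7] a1^2 + a3^2 = (-6)^2 + (-13)^2 = 36 + 169 = 205 — OK.
[8] a5 + a4 = 3; 3 mod 6 = 3, not 2 — violated.
[9] a2^2 + a5^2 = (-13)^2 + 5^2 = 169 + 25 = 194 — OK.
[10] a1 + a4 = -6 + (-2) = -8 — OK.
[11] a3^2 + a6^2 = (-13)^2 + (-7)^2 = 169 + 49 = 218 — OK.

Constraints 1, 4, and 8 are violated.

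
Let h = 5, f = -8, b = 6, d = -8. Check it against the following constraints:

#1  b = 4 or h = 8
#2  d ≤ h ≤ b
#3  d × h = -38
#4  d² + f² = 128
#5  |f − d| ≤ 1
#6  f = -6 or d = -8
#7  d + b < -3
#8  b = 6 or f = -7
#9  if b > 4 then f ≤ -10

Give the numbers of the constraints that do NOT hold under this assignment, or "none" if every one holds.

Constraints 1, 3, 7, 9 are violated.

#1 b = 6 ≠ 4 and h = 5 ≠ 8; both disjuncts false  fails
#2 values -8 ≤ 5 ≤ 6  holds
#3 d × h = -8 × 5 = -40, not -38  fails
#4 d² + f² = (-8)² + (-8)² = 64 + 64 = 128  holds
#5 |-8 − (-8)| = 0; 0 ≤ 1  holds
#6 f = -8 ≠ -6, but d = -8 = -8 (second disjunct)  holds
#7 d + b = -8 + 6 = -2; -2 ≥ -3, bound -3 not met  fails
#8 b = 6 = 6 (first disjunct)  holds
#9 b = 6 > 4, so we need f ≤ -10; but f = -8 > -10  fails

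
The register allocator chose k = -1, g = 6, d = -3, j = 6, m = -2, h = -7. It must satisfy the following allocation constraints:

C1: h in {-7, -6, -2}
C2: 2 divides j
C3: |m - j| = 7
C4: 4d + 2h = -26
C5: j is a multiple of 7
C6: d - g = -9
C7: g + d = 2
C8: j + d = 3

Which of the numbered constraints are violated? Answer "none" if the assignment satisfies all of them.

Constraints 3, 5, and 7 do not hold.

C1: h = -7 is in {-7, -6, -2}  ✓
C2: 6 / 2 = 3, so 2 divides 6  ✓
C3: |-2 - 6| = 8, not 7  ✗
C4: 4d + 2h = 4(-3) + 2(-7) = -26  ✓
C5: 6 = 7*0 + 6, so 7 does not divide 6  ✗
C6: d - g = -3 - 6 = -9  ✓
C7: g + d = 6 + (-3) = 3, not 2  ✗
C8: j + d = 6 + (-3) = 3  ✓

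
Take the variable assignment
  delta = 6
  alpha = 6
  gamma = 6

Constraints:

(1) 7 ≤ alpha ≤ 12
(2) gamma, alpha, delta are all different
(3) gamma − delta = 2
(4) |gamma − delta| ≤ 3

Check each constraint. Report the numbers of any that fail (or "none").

(1) alpha = 6 is outside [7, 12] — violated.
(2) gamma = alpha = 6, not all different — violated.
(3) gamma − delta = 6 − 6 = 0, not 2 — violated.
(4) |6 − 6| = 0; 0 ≤ 3 — satisfied.

Constraints 1, 2, 3 are violated.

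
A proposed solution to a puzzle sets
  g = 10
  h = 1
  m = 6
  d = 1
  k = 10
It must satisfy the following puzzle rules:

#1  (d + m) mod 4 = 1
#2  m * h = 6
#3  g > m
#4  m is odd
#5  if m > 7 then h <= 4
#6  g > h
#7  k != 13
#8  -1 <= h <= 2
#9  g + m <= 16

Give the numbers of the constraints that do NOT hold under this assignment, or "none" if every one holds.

Constraints 1, 4 do not hold.

#1 d + m = 7; 7 mod 4 = 3, not 1 — does not hold.
#2 m * h = 6 * 1 = 6 — holds.
#3 g = 10, m = 6; 10 > 6 — holds.
#4 m = 6 is even — does not hold.
#5 m = 6, not > 7; antecedent false, conditional vacuously true — holds.
#6 g = 10, h = 1; 10 > 1 — holds.
#7 k = 10, and 10 ≠ 13 — holds.
#8 h = 1 lies in [-1, 2] — holds.
#9 g + m = 10 + 6 = 16; 16 ≤ 16 — holds.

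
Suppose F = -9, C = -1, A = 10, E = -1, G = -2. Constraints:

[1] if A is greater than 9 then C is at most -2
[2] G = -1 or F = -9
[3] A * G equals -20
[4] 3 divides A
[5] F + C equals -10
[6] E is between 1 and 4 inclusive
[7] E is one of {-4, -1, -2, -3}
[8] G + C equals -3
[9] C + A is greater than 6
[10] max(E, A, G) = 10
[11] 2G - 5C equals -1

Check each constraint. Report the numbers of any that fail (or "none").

[1] A = 10 > 9, so we need C ≤ -2; but C = -1 > -2  ✗
[2] G = -2 ≠ -1, but F = -9 = -9 (second disjunct)  ✓
[3] A * G = 10 * (-2) = -20  ✓
[4] 10 = 3*3 + 1, so 3 does not divide 10  ✗
[5] F + C = -9 + (-1) = -10  ✓
[6] E = -1 is outside [1, 4]  ✗
[7] E = -1 is in {-4, -1, -2, -3}  ✓
[8] G + C = -2 + (-1) = -3  ✓
[9] C + A = -1 + 10 = 9; 9 > 6  ✓
[10] max(-1, 10, -2) = 10  ✓
[11] 2G - 5C = 2(-2) - 5(-1) = 1, not -1  ✗

Constraints 1, 4, 6, and 11 do not hold.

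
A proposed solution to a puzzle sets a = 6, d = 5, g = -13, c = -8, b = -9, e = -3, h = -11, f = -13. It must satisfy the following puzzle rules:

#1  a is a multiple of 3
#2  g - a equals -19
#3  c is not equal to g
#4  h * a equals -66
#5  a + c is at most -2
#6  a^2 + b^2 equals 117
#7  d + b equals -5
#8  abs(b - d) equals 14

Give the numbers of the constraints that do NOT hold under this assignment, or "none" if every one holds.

#1 6 / 3 = 2, so 3 divides 6  yes
#2 g - a = -13 - 6 = -19  yes
#3 c = -8, g = -13; distinct  yes
#4 h * a = -11 * 6 = -66  yes
#5 a + c = 6 + (-8) = -2; -2 ≤ -2  yes
#6 a^2 + b^2 = 6^2 + (-9)^2 = 36 + 81 = 117  yes
#7 d + b = 5 + (-9) = -4, not -5  no
#8 abs(-9 - 5) = 14  yes

No — constraint 7 is not satisfied.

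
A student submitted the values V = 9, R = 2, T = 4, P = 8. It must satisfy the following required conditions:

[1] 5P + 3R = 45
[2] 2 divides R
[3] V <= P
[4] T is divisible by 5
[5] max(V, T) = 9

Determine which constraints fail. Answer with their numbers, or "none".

No — constraints 1, 3, 4 are not satisfied.

[1] 5P + 3R = 5(8) + 3(2) = 46, not 45 — fails.
[2] 2 / 2 = 1, so 2 divides 2 — holds.
[3] V = 9, P = 8; 9 > 8 (want ≤) — fails.
[4] 4 = 5*0 + 4, so 5 does not divide 4 — fails.
[5] max(9, 4) = 9 — holds.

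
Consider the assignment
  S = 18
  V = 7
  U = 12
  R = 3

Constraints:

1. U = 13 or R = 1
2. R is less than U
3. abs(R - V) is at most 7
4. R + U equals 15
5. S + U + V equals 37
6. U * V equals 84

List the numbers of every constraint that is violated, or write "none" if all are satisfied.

No — constraint 1 is not satisfied.

1. U = 12 ≠ 13 and R = 3 ≠ 1; both disjuncts false — fails.
2. R = 3, U = 12; 3 < 12 — holds.
3. abs(3 - 7) = 4; 4 ≤ 7 — holds.
4. R + U = 3 + 12 = 15 — holds.
5. S + U + V = 18 + 12 + 7 = 37 — holds.
6. U * V = 12 * 7 = 84 — holds.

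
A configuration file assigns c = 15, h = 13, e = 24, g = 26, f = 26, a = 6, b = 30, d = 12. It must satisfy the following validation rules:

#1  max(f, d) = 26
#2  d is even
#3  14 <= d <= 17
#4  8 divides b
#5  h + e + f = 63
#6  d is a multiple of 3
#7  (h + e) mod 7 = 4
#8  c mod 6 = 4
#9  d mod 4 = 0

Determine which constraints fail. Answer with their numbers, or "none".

Constraints 3, 4, 7, 8 do not hold.

#1 max(26, 12) = 26  yes
#2 d = 12 is even  yes
#3 d = 12 is outside [14, 17]  no
#4 30 = 8*3 + 6, so 8 does not divide 30  no
#5 h + e + f = 13 + 24 + 26 = 63  yes
#6 12 / 3 = 4, so 3 divides 12  yes
#7 h + e = 37; 37 mod 7 = 2, not 4  no
#8 15 mod 6 = 3, not 4  no
#9 12 mod 4 = 0  yes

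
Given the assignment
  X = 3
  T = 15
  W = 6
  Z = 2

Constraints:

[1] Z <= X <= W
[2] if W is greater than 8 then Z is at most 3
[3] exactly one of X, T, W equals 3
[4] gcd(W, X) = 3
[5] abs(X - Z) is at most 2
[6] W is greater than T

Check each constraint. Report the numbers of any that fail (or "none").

Constraint 6 does not hold.

[1] values 2 <= 3 <= 6  holds
[2] W = 6, not > 8; antecedent false, conditional vacuously true  holds
[3] X=3, T=15, W=6; 1 of them equals 3  holds
[4] gcd(6, 3) = 3  holds
[5] abs(3 - 2) = 1; 1 ≤ 2  holds
[6] W = 6, T = 15; 6 ≤ 15 (want >)  fails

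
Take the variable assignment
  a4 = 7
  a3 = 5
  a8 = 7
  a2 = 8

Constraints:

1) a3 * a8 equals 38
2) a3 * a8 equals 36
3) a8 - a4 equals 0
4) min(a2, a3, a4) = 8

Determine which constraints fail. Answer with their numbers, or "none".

1) a3 * a8 = 5 * 7 = 35, not 38  fails
2) a3 * a8 = 5 * 7 = 35, not 36  fails
3) a8 - a4 = 7 - 7 = 0  holds
4) min(8, 5, 7) = 5, not 8  fails

Violated: 1, 2, and 4.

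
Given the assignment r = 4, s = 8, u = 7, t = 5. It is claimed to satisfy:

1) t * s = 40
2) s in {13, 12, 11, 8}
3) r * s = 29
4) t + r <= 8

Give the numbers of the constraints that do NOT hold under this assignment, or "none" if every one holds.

1) t * s = 5 * 8 = 40  holds
2) s = 8 is in {13, 12, 11, 8}  holds
3) r * s = 4 * 8 = 32, not 29  fails
4) t + r = 5 + 4 = 9; 9 > 8, bound 8 not met  fails

Violated: 3, 4.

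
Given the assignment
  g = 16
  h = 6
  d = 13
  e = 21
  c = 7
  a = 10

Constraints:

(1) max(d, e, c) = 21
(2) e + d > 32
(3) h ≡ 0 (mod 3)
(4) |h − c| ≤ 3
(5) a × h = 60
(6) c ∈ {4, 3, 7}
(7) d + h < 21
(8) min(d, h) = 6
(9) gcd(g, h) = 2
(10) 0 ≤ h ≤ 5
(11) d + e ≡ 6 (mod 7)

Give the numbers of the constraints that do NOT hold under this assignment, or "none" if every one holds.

(1) max(13, 21, 7) = 21 — holds.
(2) e + d = 21 + 13 = 34; 34 > 32 — holds.
(3) 6 mod 3 = 0 — holds.
(4) |6 − 7| = 1; 1 ≤ 3 — holds.
(5) a × h = 10 × 6 = 60 — holds.
(6) c = 7 is in {4, 3, 7} — holds.
(7) d + h = 13 + 6 = 19; 19 < 21 — holds.
(8) min(13, 6) = 6 — holds.
(9) gcd(16, 6) = 2 — holds.
(10) h = 6 is outside [0, 5] — does not hold.
(11) d + e = 34; 34 mod 7 = 6 — holds.

The assignment fails constraint 10.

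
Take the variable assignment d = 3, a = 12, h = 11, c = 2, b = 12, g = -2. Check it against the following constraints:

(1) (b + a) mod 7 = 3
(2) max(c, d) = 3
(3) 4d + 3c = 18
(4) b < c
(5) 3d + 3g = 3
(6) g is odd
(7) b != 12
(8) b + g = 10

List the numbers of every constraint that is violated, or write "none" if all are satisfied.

Constraints 4, 6, 7 do not hold.

(1) b + a = 24; 24 mod 7 = 3 — holds.
(2) max(2, 3) = 3 — holds.
(3) 4d + 3c = 4(3) + 3(2) = 18 — holds.
(4) b = 12, c = 2; 12 ≥ 2 (want <) — does not hold.
(5) 3d + 3g = 3(3) + 3(-2) = 3 — holds.
(6) g = -2 is even — does not hold.
(7) b = 12, but 12 is required to differ — does not hold.
(8) b + g = 12 + (-2) = 10 — holds.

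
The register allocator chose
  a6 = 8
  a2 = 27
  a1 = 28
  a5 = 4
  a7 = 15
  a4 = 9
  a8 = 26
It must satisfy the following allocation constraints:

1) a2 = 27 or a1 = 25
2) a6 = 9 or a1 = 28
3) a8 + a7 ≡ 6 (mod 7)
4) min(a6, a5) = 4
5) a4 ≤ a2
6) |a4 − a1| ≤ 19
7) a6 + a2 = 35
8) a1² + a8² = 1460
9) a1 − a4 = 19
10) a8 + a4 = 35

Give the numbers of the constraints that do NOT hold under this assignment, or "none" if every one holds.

All constraints are satisfied.

1) a2 = 27 = 27 (first disjunct)  yes
2) a6 = 8 ≠ 9, but a1 = 28 = 28 (second disjunct)  yes
3) a8 + a7 = 41; 41 mod 7 = 6  yes
4) min(8, 4) = 4  yes
5) a4 = 9, a2 = 27; 9 ≤ 27  yes
6) |9 − 28| = 19; 19 ≤ 19  yes
7) a6 + a2 = 8 + 27 = 35  yes
8) a1² + a8² = 28² + 26² = 784 + 676 = 1460  yes
9) a1 − a4 = 28 − 9 = 19  yes
10) a8 + a4 = 26 + 9 = 35  yes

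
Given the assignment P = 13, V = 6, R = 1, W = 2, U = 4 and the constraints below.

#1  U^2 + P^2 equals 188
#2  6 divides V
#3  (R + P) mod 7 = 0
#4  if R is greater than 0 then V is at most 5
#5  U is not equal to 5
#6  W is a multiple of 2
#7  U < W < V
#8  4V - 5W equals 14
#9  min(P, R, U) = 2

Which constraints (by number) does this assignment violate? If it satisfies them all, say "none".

#1 U^2 + P^2 = 4^2 + 13^2 = 16 + 169 = 185, not 188  no
#2 6 / 6 = 1, so 6 divides 6  yes
#3 R + P = 14; 14 mod 7 = 0  yes
#4 R = 1 > 0, so we need V ≤ 5; but V = 6 > 5  no
#5 U = 4, and 4 ≠ 5  yes
#6 2 / 2 = 1, so 2 divides 2  yes
#7 values 4, 2, 6; U = 4 is not < W = 2  no
#8 4V - 5W = 4(6) - 5(2) = 14  yes
#9 min(13, 1, 4) = 1, not 2  no

No — constraints 1, 4, 7, 9 are not satisfied.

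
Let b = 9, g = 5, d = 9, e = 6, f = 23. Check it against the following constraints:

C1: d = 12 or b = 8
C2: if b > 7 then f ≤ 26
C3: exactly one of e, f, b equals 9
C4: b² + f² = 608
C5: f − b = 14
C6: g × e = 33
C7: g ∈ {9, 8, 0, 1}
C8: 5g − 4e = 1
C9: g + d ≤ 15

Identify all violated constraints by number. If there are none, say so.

Violated: 1, 4, 6, and 7.

C1: d = 9 ≠ 12 and b = 9 ≠ 8; both disjuncts false  ✘
C2: b = 9 > 7, so we need f ≤ 26; f = 23 ≤ 26  ✔
C3: e=6, f=23, b=9; 1 of them equals 9  ✔
C4: b² + f² = 9² + 23² = 81 + 529 = 610, not 608  ✘
C5: f − b = 23 − 9 = 14  ✔
C6: g × e = 5 × 6 = 30, not 33  ✘
C7: g = 5 is not in {9, 8, 0, 1}  ✘
C8: 5g − 4e = 5(5) − 4(6) = 1  ✔
C9: g + d = 5 + 9 = 14; 14 ≤ 15  ✔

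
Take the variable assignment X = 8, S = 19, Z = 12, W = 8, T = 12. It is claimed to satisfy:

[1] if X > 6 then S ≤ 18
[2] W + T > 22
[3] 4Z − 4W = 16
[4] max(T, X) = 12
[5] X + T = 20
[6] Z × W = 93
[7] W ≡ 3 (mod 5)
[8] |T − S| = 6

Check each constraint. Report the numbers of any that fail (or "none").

Constraints 1, 2, 6, 8 are violated.

[1] X = 8 > 6, so we need S ≤ 18; but S = 19 > 18 — does not hold.
[2] W + T = 8 + 12 = 20; 20 ≤ 22, bound 22 not met — does not hold.
[3] 4Z − 4W = 4(12) − 4(8) = 16 — holds.
[4] max(12, 8) = 12 — holds.
[5] X + T = 8 + 12 = 20 — holds.
[6] Z × W = 12 × 8 = 96, not 93 — does not hold.
[7] 8 mod 5 = 3 — holds.
[8] |12 − 19| = 7, not 6 — does not hold.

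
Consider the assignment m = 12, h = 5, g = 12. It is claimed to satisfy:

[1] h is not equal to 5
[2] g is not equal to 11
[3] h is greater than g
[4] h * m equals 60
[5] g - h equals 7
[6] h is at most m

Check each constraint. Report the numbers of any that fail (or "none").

Constraints 1 and 3 do not hold.

[1] h = 5, but 5 is required to differ  ✗
[2] g = 12, and 12 ≠ 11  ✓
[3] h = 5, g = 12; 5 ≤ 12 (want >)  ✗
[4] h * m = 5 * 12 = 60  ✓
[5] g - h = 12 - 5 = 7  ✓
[6] h = 5, m = 12; 5 ≤ 12  ✓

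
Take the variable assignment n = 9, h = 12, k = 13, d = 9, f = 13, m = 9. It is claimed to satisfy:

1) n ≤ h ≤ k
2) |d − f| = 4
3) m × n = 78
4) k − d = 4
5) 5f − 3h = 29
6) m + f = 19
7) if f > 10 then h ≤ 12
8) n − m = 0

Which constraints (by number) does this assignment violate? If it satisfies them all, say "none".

1) values 9 ≤ 12 ≤ 13  true
2) |9 − 13| = 4  true
3) m × n = 9 × 9 = 81, not 78  false
4) k − d = 13 − 9 = 4  true
5) 5f − 3h = 5(13) − 3(12) = 29  true
6) m + f = 9 + 13 = 22, not 19  false
7) f = 13 > 10, so we need h ≤ 12; h = 12 ≤ 12  true
8) n − m = 9 − 9 = 0  true

No — constraints 3 and 6 are not satisfied.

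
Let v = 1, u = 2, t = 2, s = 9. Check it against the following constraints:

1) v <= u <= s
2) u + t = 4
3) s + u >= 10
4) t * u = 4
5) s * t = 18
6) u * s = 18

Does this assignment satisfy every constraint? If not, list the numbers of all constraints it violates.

1) values 1 <= 2 <= 9 — satisfied.
2) u + t = 2 + 2 = 4 — satisfied.
3) s + u = 9 + 2 = 11; 11 ≥ 10 — satisfied.
4) t * u = 2 * 2 = 4 — satisfied.
5) s * t = 9 * 2 = 18 — satisfied.
6) u * s = 2 * 9 = 18 — satisfied.

No violations.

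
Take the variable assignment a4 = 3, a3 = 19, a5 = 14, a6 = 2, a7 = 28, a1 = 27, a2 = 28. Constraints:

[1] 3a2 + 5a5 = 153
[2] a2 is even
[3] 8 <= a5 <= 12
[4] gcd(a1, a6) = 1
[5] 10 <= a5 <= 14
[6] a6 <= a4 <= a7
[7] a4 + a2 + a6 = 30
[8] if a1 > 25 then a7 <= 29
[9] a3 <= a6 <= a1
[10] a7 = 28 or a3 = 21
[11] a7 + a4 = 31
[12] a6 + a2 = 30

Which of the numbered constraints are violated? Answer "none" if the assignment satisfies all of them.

Constraints 1, 3, 7, and 9 are violated.

[1] 3a2 + 5a5 = 3(28) + 5(14) = 154, not 153  false
[2] a2 = 28 is even  true
[3] a5 = 14 is outside [8, 12]  false
[4] gcd(27, 2) = 1  true
[5] a5 = 14 lies in [10, 14]  true
[6] values 2 <= 3 <= 28  true
[7] a4 + a2 + a6 = 3 + 28 + 2 = 33, not 30  false
[8] a1 = 27 > 25, so we need a7 ≤ 29; a7 = 28 ≤ 29  true
[9] values 19, 2, 27; a3 = 19 is not <= a6 = 2  false
[10] a7 = 28 = 28 (first disjunct)  true
[11] a7 + a4 = 28 + 3 = 31  true
[12] a6 + a2 = 2 + 28 = 30  true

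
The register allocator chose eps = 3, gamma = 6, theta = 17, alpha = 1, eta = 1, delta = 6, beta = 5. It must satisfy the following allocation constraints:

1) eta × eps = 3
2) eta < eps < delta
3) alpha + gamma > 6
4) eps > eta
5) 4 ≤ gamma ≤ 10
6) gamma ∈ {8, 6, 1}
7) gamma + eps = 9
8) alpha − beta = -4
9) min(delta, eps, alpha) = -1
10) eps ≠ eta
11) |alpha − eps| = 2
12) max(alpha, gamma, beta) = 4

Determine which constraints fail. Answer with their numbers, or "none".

1) eta × eps = 1 × 3 = 3  holds
2) values 1 < 3 < 6  holds
3) alpha + gamma = 1 + 6 = 7; 7 > 6  holds
4) eps = 3, eta = 1; 3 > 1  holds
5) gamma = 6 lies in [4, 10]  holds
6) gamma = 6 is in {8, 6, 1}  holds
7) gamma + eps = 6 + 3 = 9  holds
8) alpha − beta = 1 − 5 = -4  holds
9) min(6, 3, 1) = 1, not -1  fails
10) eps = 3, eta = 1; distinct  holds
11) |1 − 3| = 2  holds
12) max(1, 6, 5) = 6, not 4  fails

Violated: 9 and 12.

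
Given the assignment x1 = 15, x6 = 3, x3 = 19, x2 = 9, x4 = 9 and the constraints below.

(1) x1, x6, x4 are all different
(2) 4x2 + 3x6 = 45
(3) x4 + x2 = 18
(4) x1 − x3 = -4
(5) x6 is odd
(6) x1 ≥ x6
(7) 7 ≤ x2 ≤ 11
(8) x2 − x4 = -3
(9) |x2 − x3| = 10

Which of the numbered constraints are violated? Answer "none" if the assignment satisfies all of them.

Violated: 8.

(1) values 15, 3, 9 are pairwise distinct — satisfied.
(2) 4x2 + 3x6 = 4(9) + 3(3) = 45 — satisfied.
(3) x4 + x2 = 9 + 9 = 18 — satisfied.
(4) x1 − x3 = 15 − 19 = -4 — satisfied.
(5) x6 = 3 is odd — satisfied.
(6) x1 = 15, x6 = 3; 15 ≥ 3 — satisfied.
(7) x2 = 9 lies in [7, 11] — satisfied.
(8) x2 − x4 = 9 − 9 = 0, not -3 — violated.
(9) |9 − 19| = 10 — satisfied.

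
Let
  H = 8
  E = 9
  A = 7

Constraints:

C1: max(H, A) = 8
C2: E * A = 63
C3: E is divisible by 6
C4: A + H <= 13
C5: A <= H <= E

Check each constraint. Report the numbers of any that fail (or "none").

Constraints 3 and 4 do not hold.

C1: max(8, 7) = 8  yes
C2: E * A = 9 * 7 = 63  yes
C3: 9 = 6*1 + 3, so 6 does not divide 9  no
C4: A + H = 7 + 8 = 15; 15 > 13, bound 13 not met  no
C5: values 7 <= 8 <= 9  yes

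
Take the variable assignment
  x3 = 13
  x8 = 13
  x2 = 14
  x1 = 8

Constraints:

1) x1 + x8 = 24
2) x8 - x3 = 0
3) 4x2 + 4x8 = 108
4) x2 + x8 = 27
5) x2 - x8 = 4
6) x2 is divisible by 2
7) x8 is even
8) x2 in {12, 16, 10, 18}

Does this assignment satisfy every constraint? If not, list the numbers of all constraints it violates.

1) x1 + x8 = 8 + 13 = 21, not 24 — fails.
2) x8 - x3 = 13 - 13 = 0 — holds.
3) 4x2 + 4x8 = 4(14) + 4(13) = 108 — holds.
4) x2 + x8 = 14 + 13 = 27 — holds.
5) x2 - x8 = 14 - 13 = 1, not 4 — fails.
6) 14 / 2 = 7, so 2 divides 14 — holds.
7) x8 = 13 is odd — fails.
8) x2 = 14 is not in {12, 16, 10, 18} — fails.

The assignment fails constraints 1, 5, 7, and 8.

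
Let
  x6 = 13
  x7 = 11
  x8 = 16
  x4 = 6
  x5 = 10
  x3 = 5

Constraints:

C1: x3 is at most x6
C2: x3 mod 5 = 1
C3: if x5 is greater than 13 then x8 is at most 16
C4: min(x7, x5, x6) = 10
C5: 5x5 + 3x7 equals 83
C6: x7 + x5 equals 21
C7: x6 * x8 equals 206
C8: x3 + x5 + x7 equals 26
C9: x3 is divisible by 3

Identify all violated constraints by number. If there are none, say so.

C1: x3 = 5, x6 = 13; 5 ≤ 13  holds
C2: 5 mod 5 = 0, not 1  fails
C3: x5 = 10, not > 13; antecedent false, conditional vacuously true  holds
C4: min(11, 10, 13) = 10  holds
C5: 5x5 + 3x7 = 5(10) + 3(11) = 83  holds
C6: x7 + x5 = 11 + 10 = 21  holds
C7: x6 * x8 = 13 * 16 = 208, not 206  fails
C8: x3 + x5 + x7 = 5 + 10 + 11 = 26  holds
C9: 5 = 3*1 + 2, so 3 does not divide 5  fails

The assignment fails constraints 2, 7, and 9.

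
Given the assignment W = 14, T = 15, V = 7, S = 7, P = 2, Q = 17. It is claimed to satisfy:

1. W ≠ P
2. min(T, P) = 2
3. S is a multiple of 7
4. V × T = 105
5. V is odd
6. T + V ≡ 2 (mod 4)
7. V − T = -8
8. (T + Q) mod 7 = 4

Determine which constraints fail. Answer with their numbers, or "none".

Yes — all constraints hold.

1. W = 14, P = 2; distinct  OK
2. min(15, 2) = 2  OK
3. 7 / 7 = 1, so 7 divides 7  OK
4. V × T = 7 × 15 = 105  OK
5. V = 7 is odd  OK
6. T + V = 22; 22 mod 4 = 2  OK
7. V − T = 7 − 15 = -8  OK
8. T + Q = 32; 32 mod 7 = 4  OK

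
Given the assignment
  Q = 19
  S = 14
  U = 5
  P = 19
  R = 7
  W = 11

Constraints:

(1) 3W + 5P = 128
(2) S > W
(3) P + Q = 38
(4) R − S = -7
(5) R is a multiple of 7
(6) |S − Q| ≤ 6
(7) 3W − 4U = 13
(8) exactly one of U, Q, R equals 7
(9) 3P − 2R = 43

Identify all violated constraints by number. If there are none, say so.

Yes — all constraints hold.

(1) 3W + 5P = 3(11) + 5(19) = 128  yes
(2) S = 14, W = 11; 14 > 11  yes
(3) P + Q = 19 + 19 = 38  yes
(4) R − S = 7 − 14 = -7  yes
(5) 7 / 7 = 1, so 7 divides 7  yes
(6) |14 − 19| = 5; 5 ≤ 6  yes
(7) 3W − 4U = 3(11) − 4(5) = 13  yes
(8) U=5, Q=19, R=7; 1 of them equals 7  yes
(9) 3P − 2R = 3(19) − 2(7) = 43  yes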